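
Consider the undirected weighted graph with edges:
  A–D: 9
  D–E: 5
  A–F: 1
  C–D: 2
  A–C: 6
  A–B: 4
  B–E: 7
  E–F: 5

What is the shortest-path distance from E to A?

Checking several routes:
E -> B -> A: 7 + 4 = 11
E -> F -> A: 5 + 1 = 6
E -> D -> C -> A: 5 + 2 + 6 = 13
Shortest: 6.

6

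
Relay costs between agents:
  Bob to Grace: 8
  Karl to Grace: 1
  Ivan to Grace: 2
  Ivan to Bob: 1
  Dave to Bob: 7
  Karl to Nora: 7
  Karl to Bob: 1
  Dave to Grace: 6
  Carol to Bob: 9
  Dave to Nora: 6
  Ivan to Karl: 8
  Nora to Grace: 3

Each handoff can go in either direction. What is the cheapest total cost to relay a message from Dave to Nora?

Comparing a few candidate routes:
Dave→Nora: 6
Dave→Bob→Karl→Grace→Nora: 7 + 1 + 1 + 3 = 12
Dave→Grace→Nora: 6 + 3 = 9
Best route has total 6.

6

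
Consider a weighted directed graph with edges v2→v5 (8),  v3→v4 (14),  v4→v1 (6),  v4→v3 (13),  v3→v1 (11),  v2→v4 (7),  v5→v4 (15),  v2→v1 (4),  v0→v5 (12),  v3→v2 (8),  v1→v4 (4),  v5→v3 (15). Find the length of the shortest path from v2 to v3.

20

Comparing a few candidate routes:
v2-v1-v4-v3: 4 + 4 + 13 = 21
v2-v5-v3: 8 + 15 = 23
v2-v4-v3: 7 + 13 = 20
Best route has total 20.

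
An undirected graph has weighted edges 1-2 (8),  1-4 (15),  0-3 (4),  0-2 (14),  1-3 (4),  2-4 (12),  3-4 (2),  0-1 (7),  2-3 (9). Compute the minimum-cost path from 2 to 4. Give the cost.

11

Some routes from 2 to 4:
2-4: 12
2-0-3-4: 14 + 4 + 2 = 20
2-3-4: 9 + 2 = 11
2-1-3-4: 8 + 4 + 2 = 14
2-1-0-3-4: 8 + 7 + 4 + 2 = 21
2-1-4: 8 + 15 = 23
Best route has total 11.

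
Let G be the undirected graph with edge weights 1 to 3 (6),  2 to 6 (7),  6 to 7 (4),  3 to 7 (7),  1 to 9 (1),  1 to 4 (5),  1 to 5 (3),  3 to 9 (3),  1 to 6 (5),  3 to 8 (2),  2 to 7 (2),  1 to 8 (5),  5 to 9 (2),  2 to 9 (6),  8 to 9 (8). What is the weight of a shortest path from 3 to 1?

Comparing a few candidate routes:
3-9-1: 3 + 1 = 4
3-1: 6
3-8-1: 2 + 5 = 7
Best route has total 4.

4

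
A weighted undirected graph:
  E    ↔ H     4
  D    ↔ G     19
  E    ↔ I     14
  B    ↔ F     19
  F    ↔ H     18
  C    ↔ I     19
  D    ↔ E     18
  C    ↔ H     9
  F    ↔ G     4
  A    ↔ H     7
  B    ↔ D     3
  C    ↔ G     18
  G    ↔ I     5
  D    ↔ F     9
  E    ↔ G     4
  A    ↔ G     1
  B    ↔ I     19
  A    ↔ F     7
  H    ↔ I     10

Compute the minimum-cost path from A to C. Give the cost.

A few of the A→C routes:
A - G - E - H - C: 1 + 4 + 4 + 9 = 18
A - G - I - C: 1 + 5 + 19 = 25
A - G - C: 1 + 18 = 19
A - H - C: 7 + 9 = 16
Shortest: 16.

16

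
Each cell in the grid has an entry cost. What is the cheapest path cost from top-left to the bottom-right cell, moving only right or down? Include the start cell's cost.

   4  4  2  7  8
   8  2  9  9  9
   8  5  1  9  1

Cheapest: [0,0]→[0,1]→[1,1]→[2,1]→[2,2]→[2,3]→[2,4]
  4 + 4 + 2 + 5 + 1 + 9 + 1 = 26
For comparison, the top-then-right route costs 35.

26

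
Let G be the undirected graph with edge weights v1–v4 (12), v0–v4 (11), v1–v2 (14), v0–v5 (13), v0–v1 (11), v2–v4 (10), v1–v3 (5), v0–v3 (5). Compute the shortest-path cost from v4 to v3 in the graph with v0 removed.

17

Candidate routes:
v4 -> v1 -> v3: 12 + 5 = 17
v4 -> v2 -> v1 -> v3: 10 + 14 + 5 = 29
Best route has total 17.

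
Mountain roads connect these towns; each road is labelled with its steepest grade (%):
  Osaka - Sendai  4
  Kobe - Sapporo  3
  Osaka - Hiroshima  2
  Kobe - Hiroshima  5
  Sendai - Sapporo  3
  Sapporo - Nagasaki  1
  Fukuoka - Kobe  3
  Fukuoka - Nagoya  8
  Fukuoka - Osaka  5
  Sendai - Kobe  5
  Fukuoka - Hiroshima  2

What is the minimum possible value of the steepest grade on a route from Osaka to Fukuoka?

Comparing a few candidate routes:
Osaka - Sendai - Sapporo - Kobe - Fukuoka: max(4, 3, 3, 3) = 4
Osaka - Sendai - Kobe - Hiroshima - Fukuoka: max(4, 5, 5, 2) = 5
Osaka - Hiroshima - Kobe - Fukuoka: max(2, 5, 3) = 5
Osaka - Sendai - Kobe - Fukuoka: max(4, 5, 3) = 5
Osaka - Hiroshima - Fukuoka: max(2, 2) = 2
Best route has worst link 2%.

2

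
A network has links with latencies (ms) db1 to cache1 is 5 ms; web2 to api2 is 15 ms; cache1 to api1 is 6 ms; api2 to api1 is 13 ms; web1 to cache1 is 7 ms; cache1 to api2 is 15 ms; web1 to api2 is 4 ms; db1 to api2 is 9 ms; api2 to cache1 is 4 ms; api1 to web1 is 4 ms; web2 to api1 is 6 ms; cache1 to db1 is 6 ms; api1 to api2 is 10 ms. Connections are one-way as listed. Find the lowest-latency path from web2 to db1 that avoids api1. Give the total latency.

25

Routes from web2 to db1 avoiding api1:
web2 -> api2 -> cache1 -> db1: 15 + 4 + 6 = 25
The minimum is 25 ms.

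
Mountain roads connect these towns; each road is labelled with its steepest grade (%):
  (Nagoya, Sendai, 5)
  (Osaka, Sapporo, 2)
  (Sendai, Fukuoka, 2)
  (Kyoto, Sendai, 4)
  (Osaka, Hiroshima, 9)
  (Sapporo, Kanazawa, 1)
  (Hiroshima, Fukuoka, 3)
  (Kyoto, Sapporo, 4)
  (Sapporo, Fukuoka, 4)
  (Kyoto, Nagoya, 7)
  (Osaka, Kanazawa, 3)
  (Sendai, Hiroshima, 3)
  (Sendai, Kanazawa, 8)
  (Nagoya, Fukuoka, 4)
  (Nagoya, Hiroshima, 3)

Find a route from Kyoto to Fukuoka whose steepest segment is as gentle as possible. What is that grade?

A few of the Kyoto→Fukuoka routes:
Kyoto-Sendai-Nagoya-Fukuoka: max(4, 5, 4) = 5
Kyoto-Sendai-Hiroshima-Fukuoka: max(4, 3, 3) = 4
Kyoto-Sendai-Hiroshima-Nagoya-Fukuoka: max(4, 3, 3, 4) = 4
Kyoto-Sapporo-Fukuoka: max(4, 4) = 4
Kyoto-Sendai-Fukuoka: max(4, 2) = 4
Smallest bottleneck: 4%.

4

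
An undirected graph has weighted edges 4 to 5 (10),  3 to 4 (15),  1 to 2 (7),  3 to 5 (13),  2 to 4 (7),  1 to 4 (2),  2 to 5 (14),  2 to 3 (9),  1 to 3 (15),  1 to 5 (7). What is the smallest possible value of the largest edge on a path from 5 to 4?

Some routes from 5 to 4:
5 → 1 → 2 → 4: max(7, 7, 7) = 7
5 → 4: max(10) = 10
5 → 1 → 4: max(7, 2) = 7
The minimum achievable maximum is 7.

7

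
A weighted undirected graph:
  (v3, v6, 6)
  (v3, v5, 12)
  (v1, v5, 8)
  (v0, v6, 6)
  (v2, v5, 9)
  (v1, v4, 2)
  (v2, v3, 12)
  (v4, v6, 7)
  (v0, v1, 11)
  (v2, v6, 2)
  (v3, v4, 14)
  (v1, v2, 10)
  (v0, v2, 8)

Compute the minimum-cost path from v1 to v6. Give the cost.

9

Some routes from v1 to v6:
v1 -> v0 -> v6: 11 + 6 = 17
v1 -> v5 -> v2 -> v6: 8 + 9 + 2 = 19
v1 -> v4 -> v6: 2 + 7 = 9
v1 -> v2 -> v6: 10 + 2 = 12
v1 -> v0 -> v2 -> v6: 11 + 8 + 2 = 21
The minimum is 9.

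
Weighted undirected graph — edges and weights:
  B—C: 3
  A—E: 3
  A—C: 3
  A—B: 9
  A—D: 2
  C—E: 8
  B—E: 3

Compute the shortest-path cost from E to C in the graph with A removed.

6

Candidate routes:
E - C: 8
E - B - C: 3 + 3 = 6
Best route has total 6.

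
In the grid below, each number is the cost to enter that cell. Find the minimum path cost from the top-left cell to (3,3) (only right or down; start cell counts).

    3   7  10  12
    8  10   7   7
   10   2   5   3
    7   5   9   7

Path r0c0 -> r0c1 -> r1c1 -> r2c1 -> r2c2 -> r2c3 -> r3c3: 3 + 7 + 10 + 2 + 5 + 3 + 7 = 37.
For comparison, the top-then-right route costs 49.

37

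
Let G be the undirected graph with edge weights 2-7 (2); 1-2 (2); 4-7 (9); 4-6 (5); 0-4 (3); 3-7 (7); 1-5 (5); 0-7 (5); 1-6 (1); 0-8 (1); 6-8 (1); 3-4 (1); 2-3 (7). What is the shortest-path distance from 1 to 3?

7

Comparing a few candidate routes:
1 -> 6 -> 8 -> 0 -> 4 -> 3: 1 + 1 + 1 + 3 + 1 = 7
1 -> 2 -> 7 -> 3: 2 + 2 + 7 = 11
1 -> 6 -> 4 -> 3: 1 + 5 + 1 = 7
1 -> 2 -> 3: 2 + 7 = 9
Best route has total 7.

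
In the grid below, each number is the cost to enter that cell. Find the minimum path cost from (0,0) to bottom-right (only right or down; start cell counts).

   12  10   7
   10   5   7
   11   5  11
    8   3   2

One optimal route is r0c0 -> r0c1 -> r1c1 -> r2c1 -> r3c1 -> r3c2.
Its cost is 12 + 10 + 5 + 5 + 3 + 2 = 37.
(Top row then right column would cost 49.)

37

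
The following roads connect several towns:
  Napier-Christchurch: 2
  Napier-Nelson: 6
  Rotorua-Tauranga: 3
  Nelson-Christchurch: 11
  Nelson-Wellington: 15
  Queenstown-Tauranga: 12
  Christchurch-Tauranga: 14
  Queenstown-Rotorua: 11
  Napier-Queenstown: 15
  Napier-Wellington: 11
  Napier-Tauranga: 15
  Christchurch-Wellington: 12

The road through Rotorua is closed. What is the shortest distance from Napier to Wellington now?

A few of the Napier→Wellington routes:
Napier→Christchurch→Nelson→Wellington: 2 + 11 + 15 = 28
Napier→Nelson→Christchurch→Wellington: 6 + 11 + 12 = 29
Napier→Christchurch→Wellington: 2 + 12 = 14
Napier→Wellington: 11
Napier→Nelson→Wellington: 6 + 15 = 21
Shortest: 11.

11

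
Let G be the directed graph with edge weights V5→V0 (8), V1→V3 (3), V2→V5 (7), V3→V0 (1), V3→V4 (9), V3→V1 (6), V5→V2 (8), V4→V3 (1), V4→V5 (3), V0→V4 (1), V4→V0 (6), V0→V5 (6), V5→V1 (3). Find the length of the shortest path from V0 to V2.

Routes from V0 to V2:
V0 - V5 - V2: 6 + 8 = 14
V0 - V4 - V5 - V2: 1 + 3 + 8 = 12
Best route has total 12.

12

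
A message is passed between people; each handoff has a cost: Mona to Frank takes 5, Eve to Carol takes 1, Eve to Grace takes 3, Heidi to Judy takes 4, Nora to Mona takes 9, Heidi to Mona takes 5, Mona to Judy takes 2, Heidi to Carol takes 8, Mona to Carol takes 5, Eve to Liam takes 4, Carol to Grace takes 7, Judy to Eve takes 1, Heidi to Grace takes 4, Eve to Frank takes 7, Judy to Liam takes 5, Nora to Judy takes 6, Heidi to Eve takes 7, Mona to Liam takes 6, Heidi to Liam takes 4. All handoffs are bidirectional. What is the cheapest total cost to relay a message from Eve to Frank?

Comparing a few candidate routes:
Eve -> Liam -> Mona -> Frank: 4 + 6 + 5 = 15
Eve -> Judy -> Mona -> Frank: 1 + 2 + 5 = 8
Eve -> Frank: 7
Eve -> Carol -> Mona -> Frank: 1 + 5 + 5 = 11
Eve -> Judy -> Heidi -> Mona -> Frank: 1 + 4 + 5 + 5 = 15
The minimum is 7.

7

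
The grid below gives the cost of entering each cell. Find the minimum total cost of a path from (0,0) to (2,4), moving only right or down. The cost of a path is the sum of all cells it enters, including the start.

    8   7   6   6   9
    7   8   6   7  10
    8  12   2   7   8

44

Best path: r0c0 -> r0c1 -> r0c2 -> r1c2 -> r2c2 -> r2c3 -> r2c4
Cost: 8 + 7 + 6 + 6 + 2 + 7 + 8 = 44
For comparison, the top-then-right route costs 54.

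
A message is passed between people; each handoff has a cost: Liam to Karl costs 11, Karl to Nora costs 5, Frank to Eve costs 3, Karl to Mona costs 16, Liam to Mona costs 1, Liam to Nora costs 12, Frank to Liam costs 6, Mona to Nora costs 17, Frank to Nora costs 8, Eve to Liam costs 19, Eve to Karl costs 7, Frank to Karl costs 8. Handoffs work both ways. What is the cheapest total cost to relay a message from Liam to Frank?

6

Checking several routes:
Liam→Karl→Frank: 11 + 8 = 19
Liam→Karl→Eve→Frank: 11 + 7 + 3 = 21
Liam→Eve→Frank: 19 + 3 = 22
Liam→Nora→Frank: 12 + 8 = 20
Liam→Frank: 6
Liam→Karl→Nora→Frank: 11 + 5 + 8 = 24
Shortest: 6.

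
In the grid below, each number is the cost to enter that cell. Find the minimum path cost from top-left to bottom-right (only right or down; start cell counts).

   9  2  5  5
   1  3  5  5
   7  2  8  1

Cheapest: (0,0) (1,0) (1,1) (1,2) (1,3) (2,3)
  9 + 1 + 3 + 5 + 5 + 1 = 24

24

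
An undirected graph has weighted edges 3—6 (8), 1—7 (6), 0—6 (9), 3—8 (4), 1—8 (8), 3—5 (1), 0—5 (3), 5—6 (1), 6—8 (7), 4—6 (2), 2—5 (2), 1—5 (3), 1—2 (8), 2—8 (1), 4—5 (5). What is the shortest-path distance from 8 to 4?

6

A few of the 8→4 routes:
8 → 2 → 5 → 6 → 4: 1 + 2 + 1 + 2 = 6
8 → 2 → 5 → 4: 1 + 2 + 5 = 8
8 → 3 → 5 → 6 → 4: 4 + 1 + 1 + 2 = 8
Shortest: 6.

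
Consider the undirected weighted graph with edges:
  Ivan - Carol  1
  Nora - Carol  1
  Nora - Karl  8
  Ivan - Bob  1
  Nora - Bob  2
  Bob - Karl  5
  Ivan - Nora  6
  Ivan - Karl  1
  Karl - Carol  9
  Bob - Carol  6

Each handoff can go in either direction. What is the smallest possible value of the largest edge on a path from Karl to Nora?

A few of the Karl→Nora routes:
Karl → Ivan → Bob → Nora: max(1, 1, 2) = 2
Karl → Bob → Carol → Ivan → Nora: max(5, 6, 1, 6) = 6
Karl → Bob → Ivan → Carol → Nora: max(5, 1, 1, 1) = 5
Karl → Ivan → Carol → Nora: max(1, 1, 1) = 1
Karl → Bob → Nora: max(5, 2) = 5
Karl → Bob → Ivan → Nora: max(5, 1, 6) = 6
Smallest bottleneck: 1.

1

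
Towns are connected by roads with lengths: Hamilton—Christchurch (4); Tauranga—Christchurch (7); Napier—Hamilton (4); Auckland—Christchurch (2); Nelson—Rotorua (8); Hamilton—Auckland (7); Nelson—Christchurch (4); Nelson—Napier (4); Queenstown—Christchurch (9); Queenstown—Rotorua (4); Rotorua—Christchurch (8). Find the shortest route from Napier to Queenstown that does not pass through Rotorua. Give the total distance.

17

Routes from Napier to Queenstown avoiding Rotorua:
Napier → Hamilton → Auckland → Christchurch → Queenstown: 4 + 7 + 2 + 9 = 22
Napier → Hamilton → Christchurch → Queenstown: 4 + 4 + 9 = 17
Napier → Nelson → Christchurch → Queenstown: 4 + 4 + 9 = 17
The minimum is 17.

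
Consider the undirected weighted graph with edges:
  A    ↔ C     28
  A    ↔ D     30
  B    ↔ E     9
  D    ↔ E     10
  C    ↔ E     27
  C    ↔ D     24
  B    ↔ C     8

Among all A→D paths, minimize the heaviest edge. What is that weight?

28

Routes from A to D:
A → C → E → D: max(28, 27, 10) = 28
A → C → B → E → D: max(28, 8, 9, 10) = 28
A → D: max(30) = 30
A → C → D: max(28, 24) = 28
Smallest bottleneck: 28.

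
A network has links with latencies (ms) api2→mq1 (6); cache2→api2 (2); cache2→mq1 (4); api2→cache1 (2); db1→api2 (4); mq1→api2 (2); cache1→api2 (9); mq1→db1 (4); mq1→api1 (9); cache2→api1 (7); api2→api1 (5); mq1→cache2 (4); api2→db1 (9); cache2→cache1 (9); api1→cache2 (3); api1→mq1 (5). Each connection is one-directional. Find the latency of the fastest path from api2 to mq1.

Routes from api2 to mq1:
api2 -> api1 -> mq1: 5 + 5 = 10
api2 -> mq1: 6
api2 -> api1 -> cache2 -> mq1: 5 + 3 + 4 = 12
The minimum is 6 ms.

6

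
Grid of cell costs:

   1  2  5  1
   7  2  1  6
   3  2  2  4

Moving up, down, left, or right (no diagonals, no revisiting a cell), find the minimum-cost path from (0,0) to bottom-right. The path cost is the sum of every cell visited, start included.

12

Path (0,0) -> (0,1) -> (1,1) -> (1,2) -> (2,2) -> (2,3): 1 + 2 + 2 + 1 + 2 + 4 = 12.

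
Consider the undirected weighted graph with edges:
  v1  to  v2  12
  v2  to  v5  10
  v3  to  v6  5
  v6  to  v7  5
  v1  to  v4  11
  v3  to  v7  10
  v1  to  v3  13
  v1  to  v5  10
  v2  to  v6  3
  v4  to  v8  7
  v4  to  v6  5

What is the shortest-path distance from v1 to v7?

20

Comparing a few candidate routes:
v1 -> v2 -> v6 -> v7: 12 + 3 + 5 = 20
v1 -> v4 -> v6 -> v7: 11 + 5 + 5 = 21
v1 -> v3 -> v7: 13 + 10 = 23
Shortest: 20.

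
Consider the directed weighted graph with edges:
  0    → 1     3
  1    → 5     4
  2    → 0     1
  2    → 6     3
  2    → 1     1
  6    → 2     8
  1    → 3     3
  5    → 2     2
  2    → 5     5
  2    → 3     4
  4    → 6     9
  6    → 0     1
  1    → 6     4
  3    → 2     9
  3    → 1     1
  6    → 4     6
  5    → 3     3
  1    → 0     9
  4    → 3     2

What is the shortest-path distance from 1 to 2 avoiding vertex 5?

12

Routes from 1 to 2 avoiding 5:
1 - 6 - 2: 4 + 8 = 12
1 - 6 - 4 - 3 - 2: 4 + 6 + 2 + 9 = 21
1 - 3 - 2: 3 + 9 = 12
Shortest: 12.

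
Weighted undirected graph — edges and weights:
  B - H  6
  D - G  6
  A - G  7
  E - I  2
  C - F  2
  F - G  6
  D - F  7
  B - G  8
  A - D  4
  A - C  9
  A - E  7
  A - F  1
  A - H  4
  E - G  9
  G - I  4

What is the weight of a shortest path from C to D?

7

Comparing a few candidate routes:
C→F→A→G→D: 2 + 1 + 7 + 6 = 16
C→F→A→D: 2 + 1 + 4 = 7
C→F→D: 2 + 7 = 9
C→F→G→D: 2 + 6 + 6 = 14
C→A→D: 9 + 4 = 13
Shortest: 7.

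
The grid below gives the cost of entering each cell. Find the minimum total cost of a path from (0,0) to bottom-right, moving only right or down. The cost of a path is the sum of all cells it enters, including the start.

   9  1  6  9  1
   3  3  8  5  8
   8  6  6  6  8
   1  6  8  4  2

37

One optimal route is [0,0]→[0,1]→[1,1]→[2,1]→[2,2]→[2,3]→[3,3]→[3,4].
Its cost is 9 + 1 + 3 + 6 + 6 + 6 + 4 + 2 = 37.
(Top row then right column would cost 44.)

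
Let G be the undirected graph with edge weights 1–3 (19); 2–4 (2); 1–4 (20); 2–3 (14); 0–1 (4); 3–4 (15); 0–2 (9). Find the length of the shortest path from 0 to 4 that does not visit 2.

Candidate routes:
0 -> 1 -> 4: 4 + 20 = 24
0 -> 1 -> 3 -> 4: 4 + 19 + 15 = 38
Shortest: 24.

24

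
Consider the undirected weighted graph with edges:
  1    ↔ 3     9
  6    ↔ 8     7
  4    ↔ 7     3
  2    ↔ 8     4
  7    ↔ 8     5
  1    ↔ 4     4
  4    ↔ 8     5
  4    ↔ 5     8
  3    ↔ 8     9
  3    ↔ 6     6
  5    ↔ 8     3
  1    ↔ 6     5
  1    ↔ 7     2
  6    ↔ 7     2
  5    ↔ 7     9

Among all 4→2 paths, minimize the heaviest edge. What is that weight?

5

Comparing a few candidate routes:
4 -> 8 -> 2: max(5, 4) = 5
4 -> 1 -> 6 -> 7 -> 8 -> 2: max(4, 5, 2, 5, 4) = 5
4 -> 7 -> 8 -> 2: max(3, 5, 4) = 5
4 -> 1 -> 7 -> 8 -> 2: max(4, 2, 5, 4) = 5
The minimum achievable maximum is 5.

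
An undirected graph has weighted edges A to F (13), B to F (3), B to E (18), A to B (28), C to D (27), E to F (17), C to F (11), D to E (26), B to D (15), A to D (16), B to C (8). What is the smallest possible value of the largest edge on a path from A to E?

Checking several routes:
A - D - B - C - F - E: max(16, 15, 8, 11, 17) = 17
A - D - B - F - E: max(16, 15, 3, 17) = 17
A - F - E: max(13, 17) = 17
The minimum achievable maximum is 17.

17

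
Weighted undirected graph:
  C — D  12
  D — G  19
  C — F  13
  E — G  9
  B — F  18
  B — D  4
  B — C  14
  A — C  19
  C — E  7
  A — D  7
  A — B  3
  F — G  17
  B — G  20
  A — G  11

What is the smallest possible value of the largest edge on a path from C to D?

11

Checking several routes:
C→D: max(12) = 12
C→E→G→A→B→D: max(7, 9, 11, 3, 4) = 11
C→B→A→D: max(14, 3, 7) = 14
C→E→G→A→D: max(7, 9, 11, 7) = 11
Smallest bottleneck: 11.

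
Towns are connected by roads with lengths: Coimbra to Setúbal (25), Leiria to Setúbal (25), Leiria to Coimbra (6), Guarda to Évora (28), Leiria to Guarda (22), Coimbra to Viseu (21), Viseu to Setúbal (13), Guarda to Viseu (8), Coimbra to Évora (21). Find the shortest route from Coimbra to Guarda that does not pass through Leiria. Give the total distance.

Paths from Coimbra to Guarda avoiding Leiria:
Coimbra → Évora → Guarda: 21 + 28 = 49
Coimbra → Setúbal → Viseu → Guarda: 25 + 13 + 8 = 46
Coimbra → Viseu → Guarda: 21 + 8 = 29
Best route has total 29.

29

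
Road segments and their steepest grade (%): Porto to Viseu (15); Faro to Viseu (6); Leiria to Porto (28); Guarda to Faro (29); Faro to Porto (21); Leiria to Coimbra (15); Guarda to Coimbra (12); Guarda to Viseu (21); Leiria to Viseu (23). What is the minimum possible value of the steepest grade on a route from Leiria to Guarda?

Checking several routes:
Leiria -> Coimbra -> Guarda: max(15, 12) = 15
Leiria -> Porto -> Viseu -> Guarda: max(28, 15, 21) = 28
Leiria -> Porto -> Faro -> Viseu -> Guarda: max(28, 21, 6, 21) = 28
Leiria -> Viseu -> Guarda: max(23, 21) = 23
The minimum achievable maximum is 15%.

15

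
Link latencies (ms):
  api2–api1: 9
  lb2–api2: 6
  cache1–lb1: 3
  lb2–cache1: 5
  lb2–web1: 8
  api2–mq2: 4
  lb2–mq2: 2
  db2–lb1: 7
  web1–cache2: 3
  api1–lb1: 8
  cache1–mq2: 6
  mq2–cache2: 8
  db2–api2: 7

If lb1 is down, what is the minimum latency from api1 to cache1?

Checking several routes:
api1 → api2 → lb2 → mq2 → cache1: 9 + 6 + 2 + 6 = 23
api1 → api2 → mq2 → lb2 → cache1: 9 + 4 + 2 + 5 = 20
api1 → api2 → mq2 → cache2 → web1 → lb2 → cache1: 9 + 4 + 8 + 3 + 8 + 5 = 37
api1 → api2 → mq2 → cache1: 9 + 4 + 6 = 19
api1 → api2 → lb2 → cache1: 9 + 6 + 5 = 20
Best route has total 19 ms.

19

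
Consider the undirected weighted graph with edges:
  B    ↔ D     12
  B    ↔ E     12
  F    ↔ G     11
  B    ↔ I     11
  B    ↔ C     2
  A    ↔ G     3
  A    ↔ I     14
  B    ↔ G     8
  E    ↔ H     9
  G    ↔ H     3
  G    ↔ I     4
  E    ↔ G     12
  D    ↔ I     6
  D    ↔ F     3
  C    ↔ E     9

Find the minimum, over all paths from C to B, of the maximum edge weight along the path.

Some routes from C to B:
C → E → H → G → F → D → I → B: max(9, 9, 3, 11, 3, 6, 11) = 11
C → E → H → G → I → B: max(9, 9, 3, 4, 11) = 11
C → B: max(2) = 2
C → E → H → G → B: max(9, 9, 3, 8) = 9
Best route has worst link 2.

2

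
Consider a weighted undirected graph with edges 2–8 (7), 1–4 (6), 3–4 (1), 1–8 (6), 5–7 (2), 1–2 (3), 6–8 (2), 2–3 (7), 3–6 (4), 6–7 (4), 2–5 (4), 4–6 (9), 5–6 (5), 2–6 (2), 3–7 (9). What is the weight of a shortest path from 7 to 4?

9

Checking several routes:
7 - 3 - 4: 9 + 1 = 10
7 - 5 - 6 - 3 - 4: 2 + 5 + 4 + 1 = 12
7 - 6 - 3 - 4: 4 + 4 + 1 = 9
The minimum is 9.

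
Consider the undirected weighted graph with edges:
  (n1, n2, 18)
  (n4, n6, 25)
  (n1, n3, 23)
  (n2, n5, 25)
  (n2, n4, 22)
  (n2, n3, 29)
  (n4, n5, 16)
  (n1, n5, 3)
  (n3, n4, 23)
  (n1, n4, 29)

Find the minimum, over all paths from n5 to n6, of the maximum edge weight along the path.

25

Checking several routes:
n5 -> n1 -> n2 -> n4 -> n6: max(3, 18, 22, 25) = 25
n5 -> n4 -> n6: max(16, 25) = 25
n5 -> n1 -> n3 -> n4 -> n6: max(3, 23, 23, 25) = 25
Best route has worst link 25.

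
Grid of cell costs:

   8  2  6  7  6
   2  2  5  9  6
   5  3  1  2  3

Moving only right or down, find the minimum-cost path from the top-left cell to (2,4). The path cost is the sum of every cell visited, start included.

Take r0c0 -> r0c1 -> r1c1 -> r2c1 -> r2c2 -> r2c3 -> r2c4 for a total of 8 + 2 + 2 + 3 + 1 + 2 + 3 = 21.

21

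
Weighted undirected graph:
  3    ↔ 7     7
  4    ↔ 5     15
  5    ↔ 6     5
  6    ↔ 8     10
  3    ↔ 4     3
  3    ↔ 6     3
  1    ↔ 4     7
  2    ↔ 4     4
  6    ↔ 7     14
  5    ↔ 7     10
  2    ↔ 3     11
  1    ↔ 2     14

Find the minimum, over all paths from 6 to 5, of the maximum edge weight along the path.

Comparing a few candidate routes:
6→7→5: max(14, 10) = 14
6→5: max(5) = 5
6→3→7→5: max(3, 7, 10) = 10
Best route has worst link 5.

5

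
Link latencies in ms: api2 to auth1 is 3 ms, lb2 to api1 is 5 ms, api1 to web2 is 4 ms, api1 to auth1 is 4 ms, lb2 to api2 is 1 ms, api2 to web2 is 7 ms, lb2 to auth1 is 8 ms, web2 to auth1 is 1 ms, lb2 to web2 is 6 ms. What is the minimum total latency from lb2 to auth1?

4

Comparing a few candidate routes:
lb2 → web2 → auth1: 6 + 1 = 7
lb2 → api1 → auth1: 5 + 4 = 9
lb2 → auth1: 8
lb2 → api2 → auth1: 1 + 3 = 4
lb2 → api2 → web2 → auth1: 1 + 7 + 1 = 9
Best route has total 4 ms.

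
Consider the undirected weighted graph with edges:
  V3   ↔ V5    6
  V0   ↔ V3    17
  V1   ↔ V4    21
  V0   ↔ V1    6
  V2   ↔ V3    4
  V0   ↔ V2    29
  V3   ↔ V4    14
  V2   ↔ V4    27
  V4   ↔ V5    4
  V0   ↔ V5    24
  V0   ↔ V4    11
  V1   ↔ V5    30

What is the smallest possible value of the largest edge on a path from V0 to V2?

Some routes from V0 to V2:
V0 → V1 → V4 → V5 → V3 → V2: max(6, 21, 4, 6, 4) = 21
V0 → V4 → V5 → V3 → V2: max(11, 4, 6, 4) = 11
V0 → V4 → V3 → V2: max(11, 14, 4) = 14
V0 → V3 → V2: max(17, 4) = 17
V0 → V1 → V4 → V3 → V2: max(6, 21, 14, 4) = 21
Best route has worst link 11.

11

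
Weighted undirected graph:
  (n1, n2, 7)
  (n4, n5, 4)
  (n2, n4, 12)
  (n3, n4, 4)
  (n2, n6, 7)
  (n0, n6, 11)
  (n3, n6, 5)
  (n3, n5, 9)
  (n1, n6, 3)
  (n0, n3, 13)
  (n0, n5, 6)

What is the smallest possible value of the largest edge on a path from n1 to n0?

Checking several routes:
n1→n2→n6→n3→n5→n0: max(7, 7, 5, 9, 6) = 9
n1→n6→n3→n5→n0: max(3, 5, 9, 6) = 9
n1→n6→n3→n4→n5→n0: max(3, 5, 4, 4, 6) = 6
n1→n2→n6→n3→n4→n5→n0: max(7, 7, 5, 4, 4, 6) = 7
The minimum achievable maximum is 6.

6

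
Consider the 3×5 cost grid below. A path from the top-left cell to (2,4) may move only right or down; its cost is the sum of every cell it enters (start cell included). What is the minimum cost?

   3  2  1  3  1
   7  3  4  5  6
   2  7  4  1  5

Take [0,0] -> [0,1] -> [0,2] -> [0,3] -> [1,3] -> [2,3] -> [2,4] for a total of 3 + 2 + 1 + 3 + 5 + 1 + 5 = 20.
For comparison, the top-then-right route costs 21.

20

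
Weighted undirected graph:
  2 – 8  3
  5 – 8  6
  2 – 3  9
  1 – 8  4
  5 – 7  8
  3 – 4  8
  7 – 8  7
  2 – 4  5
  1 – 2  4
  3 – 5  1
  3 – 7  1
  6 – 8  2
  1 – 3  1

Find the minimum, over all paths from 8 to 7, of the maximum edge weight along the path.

Some routes from 8 to 7:
8-2-1-3-7: max(3, 4, 1, 1) = 4
8-7: max(7) = 7
8-1-2-4-3-5-7: max(4, 4, 5, 8, 1, 8) = 8
8-1-3-7: max(4, 1, 1) = 4
8-5-3-7: max(6, 1, 1) = 6
Best route has worst link 4.

4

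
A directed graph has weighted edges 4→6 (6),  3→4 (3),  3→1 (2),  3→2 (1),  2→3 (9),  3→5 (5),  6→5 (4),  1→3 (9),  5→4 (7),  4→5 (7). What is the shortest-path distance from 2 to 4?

Candidate routes:
2-3-4: 9 + 3 = 12
2-3-5-4: 9 + 5 + 7 = 21
Shortest: 12.

12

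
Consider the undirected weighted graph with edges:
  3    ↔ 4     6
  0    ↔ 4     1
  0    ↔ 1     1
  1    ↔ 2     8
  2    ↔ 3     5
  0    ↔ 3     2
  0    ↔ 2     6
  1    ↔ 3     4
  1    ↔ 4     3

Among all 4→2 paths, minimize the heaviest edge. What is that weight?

5

Comparing a few candidate routes:
4 → 0 → 1 → 3 → 2: max(1, 1, 4, 5) = 5
4 → 1 → 3 → 2: max(3, 4, 5) = 5
4 → 1 → 0 → 3 → 2: max(3, 1, 2, 5) = 5
4 → 0 → 3 → 2: max(1, 2, 5) = 5
The minimum achievable maximum is 5.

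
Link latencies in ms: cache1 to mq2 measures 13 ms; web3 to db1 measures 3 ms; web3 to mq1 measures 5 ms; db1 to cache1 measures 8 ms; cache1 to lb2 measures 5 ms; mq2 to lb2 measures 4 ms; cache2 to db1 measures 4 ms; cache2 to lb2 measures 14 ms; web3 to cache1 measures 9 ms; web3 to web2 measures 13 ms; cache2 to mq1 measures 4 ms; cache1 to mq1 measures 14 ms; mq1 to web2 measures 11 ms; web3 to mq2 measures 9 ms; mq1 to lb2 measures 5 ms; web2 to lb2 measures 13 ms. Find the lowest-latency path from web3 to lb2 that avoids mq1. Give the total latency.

13

Comparing a few candidate routes:
web3-cache1-lb2: 9 + 5 = 14
web3-db1-cache2-lb2: 3 + 4 + 14 = 21
web3-mq2-lb2: 9 + 4 = 13
web3-db1-cache1-lb2: 3 + 8 + 5 = 16
The minimum is 13 ms.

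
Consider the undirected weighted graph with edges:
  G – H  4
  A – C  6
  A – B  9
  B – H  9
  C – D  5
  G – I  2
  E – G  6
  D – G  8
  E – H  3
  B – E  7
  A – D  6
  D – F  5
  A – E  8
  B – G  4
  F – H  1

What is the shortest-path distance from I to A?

15

A few of the I→A routes:
I → G → H → F → D → A: 2 + 4 + 1 + 5 + 6 = 18
I → G → B → A: 2 + 4 + 9 = 15
I → G → H → E → A: 2 + 4 + 3 + 8 = 17
I → G → E → A: 2 + 6 + 8 = 16
I → G → D → A: 2 + 8 + 6 = 16
Shortest: 15.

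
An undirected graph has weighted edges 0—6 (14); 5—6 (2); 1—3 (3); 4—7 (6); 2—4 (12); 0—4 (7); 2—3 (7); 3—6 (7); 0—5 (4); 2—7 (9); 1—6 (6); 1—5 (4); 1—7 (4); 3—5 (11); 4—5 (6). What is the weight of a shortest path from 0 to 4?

A few of the 0→4 routes:
0 → 5 → 6 → 1 → 7 → 4: 4 + 2 + 6 + 4 + 6 = 22
0 → 5 → 4: 4 + 6 = 10
0 → 4: 7
0 → 5 → 1 → 7 → 4: 4 + 4 + 4 + 6 = 18
The minimum is 7.

7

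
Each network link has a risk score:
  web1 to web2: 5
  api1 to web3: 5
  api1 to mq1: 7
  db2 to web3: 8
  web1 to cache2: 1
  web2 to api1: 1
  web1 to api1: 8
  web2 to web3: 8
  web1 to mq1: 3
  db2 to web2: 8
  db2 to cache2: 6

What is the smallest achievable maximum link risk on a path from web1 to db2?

6

Checking several routes:
web1→cache2→db2: max(1, 6) = 6
web1→mq1→api1→web2→db2: max(3, 7, 1, 8) = 8
web1→mq1→api1→web2→web3→db2: max(3, 7, 1, 8, 8) = 8
Smallest bottleneck: 6.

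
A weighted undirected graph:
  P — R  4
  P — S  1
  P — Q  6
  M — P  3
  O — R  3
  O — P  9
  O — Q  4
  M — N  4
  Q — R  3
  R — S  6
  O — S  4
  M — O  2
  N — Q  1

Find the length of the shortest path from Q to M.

Some routes from Q to M:
Q -> N -> M: 1 + 4 = 5
Q -> O -> M: 4 + 2 = 6
Q -> R -> O -> M: 3 + 3 + 2 = 8
Shortest: 5.

5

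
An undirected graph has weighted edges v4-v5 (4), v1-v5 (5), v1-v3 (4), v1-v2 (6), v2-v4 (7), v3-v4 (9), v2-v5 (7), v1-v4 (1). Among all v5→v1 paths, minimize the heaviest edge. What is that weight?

Checking several routes:
v5 → v2 → v4 → v1: max(7, 7, 1) = 7
v5 → v2 → v1: max(7, 6) = 7
v5 → v2 → v4 → v3 → v1: max(7, 7, 9, 4) = 9
v5 → v4 → v2 → v1: max(4, 7, 6) = 7
v5 → v1: max(5) = 5
v5 → v4 → v1: max(4, 1) = 4
Smallest bottleneck: 4.

4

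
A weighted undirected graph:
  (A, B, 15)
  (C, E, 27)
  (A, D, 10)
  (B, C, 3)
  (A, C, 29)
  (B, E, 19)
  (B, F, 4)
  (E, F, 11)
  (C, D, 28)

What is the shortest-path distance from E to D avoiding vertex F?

44

Some routes from E to D avoiding F:
E → C → B → A → D: 27 + 3 + 15 + 10 = 55
E → B → C → D: 19 + 3 + 28 = 50
E → C → D: 27 + 28 = 55
E → B → A → D: 19 + 15 + 10 = 44
Shortest: 44.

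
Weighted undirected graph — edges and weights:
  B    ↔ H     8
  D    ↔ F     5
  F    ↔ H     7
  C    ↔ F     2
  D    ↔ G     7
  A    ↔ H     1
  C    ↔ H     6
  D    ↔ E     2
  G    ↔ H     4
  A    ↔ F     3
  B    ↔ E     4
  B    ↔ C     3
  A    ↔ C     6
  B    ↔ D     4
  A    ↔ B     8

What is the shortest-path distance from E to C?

Some routes from E to C:
E-B-C: 4 + 3 = 7
E-B-D-F-C: 4 + 4 + 5 + 2 = 15
E-D-F-C: 2 + 5 + 2 = 9
E-D-B-C: 2 + 4 + 3 = 9
E-D-F-A-C: 2 + 5 + 3 + 6 = 16
The minimum is 7.

7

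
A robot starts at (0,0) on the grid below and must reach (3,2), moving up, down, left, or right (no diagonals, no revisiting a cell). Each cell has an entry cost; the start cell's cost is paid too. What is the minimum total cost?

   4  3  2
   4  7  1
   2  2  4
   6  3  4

18

One optimal route is [0,0] [0,1] [0,2] [1,2] [2,2] [3,2].
Its cost is 4 + 3 + 2 + 1 + 4 + 4 = 18.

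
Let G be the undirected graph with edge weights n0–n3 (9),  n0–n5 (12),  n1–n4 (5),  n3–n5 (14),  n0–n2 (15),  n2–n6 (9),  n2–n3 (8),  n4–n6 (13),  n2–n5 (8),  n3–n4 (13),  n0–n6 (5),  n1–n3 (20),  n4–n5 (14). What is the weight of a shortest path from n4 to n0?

Some routes from n4 to n0:
n4→n3→n0: 13 + 9 = 22
n4→n5→n0: 14 + 12 = 26
n4→n1→n3→n0: 5 + 20 + 9 = 34
n4→n6→n0: 13 + 5 = 18
Shortest: 18.

18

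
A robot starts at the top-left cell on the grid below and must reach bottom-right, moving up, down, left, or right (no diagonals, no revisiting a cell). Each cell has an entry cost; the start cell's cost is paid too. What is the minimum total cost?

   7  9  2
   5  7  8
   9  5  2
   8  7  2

Best path: (0,0) → (1,0) → (1,1) → (2,1) → (2,2) → (3,2)
Cost: 7 + 5 + 7 + 5 + 2 + 2 = 28

28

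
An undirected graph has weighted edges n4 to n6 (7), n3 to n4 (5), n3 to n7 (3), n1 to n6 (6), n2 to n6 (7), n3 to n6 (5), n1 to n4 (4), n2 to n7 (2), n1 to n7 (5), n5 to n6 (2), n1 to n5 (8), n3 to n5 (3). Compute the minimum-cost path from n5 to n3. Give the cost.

A few of the n5→n3 routes:
n5 -> n6 -> n3: 2 + 5 = 7
n5 -> n6 -> n2 -> n7 -> n3: 2 + 7 + 2 + 3 = 14
n5 -> n6 -> n4 -> n3: 2 + 7 + 5 = 14
n5 -> n6 -> n1 -> n7 -> n3: 2 + 6 + 5 + 3 = 16
n5 -> n3: 3
Shortest: 3.

3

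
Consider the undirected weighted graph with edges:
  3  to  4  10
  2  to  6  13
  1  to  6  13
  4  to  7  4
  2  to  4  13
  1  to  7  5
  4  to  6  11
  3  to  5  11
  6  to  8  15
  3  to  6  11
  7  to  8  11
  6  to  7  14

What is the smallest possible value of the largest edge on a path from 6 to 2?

13

A few of the 6→2 routes:
6 → 3 → 4 → 2: max(11, 10, 13) = 13
6 → 1 → 7 → 4 → 2: max(13, 5, 4, 13) = 13
6 → 2: max(13) = 13
Best route has worst link 13.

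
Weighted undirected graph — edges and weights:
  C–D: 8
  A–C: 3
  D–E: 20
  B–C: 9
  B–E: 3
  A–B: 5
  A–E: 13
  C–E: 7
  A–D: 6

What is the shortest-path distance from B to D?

Comparing a few candidate routes:
B→A→C→D: 5 + 3 + 8 = 16
B→C→D: 9 + 8 = 17
B→A→D: 5 + 6 = 11
Shortest: 11.

11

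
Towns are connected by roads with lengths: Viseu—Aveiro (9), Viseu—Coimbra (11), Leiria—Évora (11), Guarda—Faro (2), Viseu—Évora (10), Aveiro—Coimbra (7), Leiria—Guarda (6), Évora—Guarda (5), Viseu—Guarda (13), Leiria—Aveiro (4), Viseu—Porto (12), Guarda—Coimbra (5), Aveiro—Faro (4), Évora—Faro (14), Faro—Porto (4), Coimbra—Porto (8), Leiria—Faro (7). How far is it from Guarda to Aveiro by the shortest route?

Checking several routes:
Guarda→Coimbra→Aveiro: 5 + 7 = 12
Guarda→Faro→Aveiro: 2 + 4 = 6
Guarda→Leiria→Aveiro: 6 + 4 = 10
Shortest: 6.

6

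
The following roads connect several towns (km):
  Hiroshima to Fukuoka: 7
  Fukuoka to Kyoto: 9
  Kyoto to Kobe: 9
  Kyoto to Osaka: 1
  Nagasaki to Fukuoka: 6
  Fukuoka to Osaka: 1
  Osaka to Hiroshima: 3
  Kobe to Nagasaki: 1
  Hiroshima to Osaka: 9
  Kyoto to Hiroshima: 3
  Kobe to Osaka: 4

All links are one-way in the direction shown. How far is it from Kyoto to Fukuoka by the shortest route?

Routes from Kyoto to Fukuoka:
Kyoto-Osaka-Hiroshima-Fukuoka: 1 + 3 + 7 = 11
Kyoto-Hiroshima-Fukuoka: 3 + 7 = 10
Kyoto-Kobe-Osaka-Hiroshima-Fukuoka: 9 + 4 + 3 + 7 = 23
Kyoto-Kobe-Nagasaki-Fukuoka: 9 + 1 + 6 = 16
Best route has total 10 km.

10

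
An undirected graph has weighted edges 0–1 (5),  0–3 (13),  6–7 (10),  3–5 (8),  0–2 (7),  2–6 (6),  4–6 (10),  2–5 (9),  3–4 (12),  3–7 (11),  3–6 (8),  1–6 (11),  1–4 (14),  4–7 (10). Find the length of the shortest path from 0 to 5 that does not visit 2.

21

A few of the 0→5 routes:
0-3-5: 13 + 8 = 21
0-1-4-3-5: 5 + 14 + 12 + 8 = 39
0-1-6-3-5: 5 + 11 + 8 + 8 = 32
0-1-6-7-3-5: 5 + 11 + 10 + 11 + 8 = 45
0-1-4-6-3-5: 5 + 14 + 10 + 8 + 8 = 45
Shortest: 21.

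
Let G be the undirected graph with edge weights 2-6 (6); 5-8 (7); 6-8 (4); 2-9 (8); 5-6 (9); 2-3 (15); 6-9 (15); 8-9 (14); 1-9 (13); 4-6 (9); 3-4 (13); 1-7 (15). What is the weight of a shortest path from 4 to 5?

Comparing a few candidate routes:
4→6→8→5: 9 + 4 + 7 = 20
4→6→5: 9 + 9 = 18
4→6→2→9→8→5: 9 + 6 + 8 + 14 + 7 = 44
4→3→2→6→8→5: 13 + 15 + 6 + 4 + 7 = 45
4→3→2→6→5: 13 + 15 + 6 + 9 = 43
Shortest: 18.

18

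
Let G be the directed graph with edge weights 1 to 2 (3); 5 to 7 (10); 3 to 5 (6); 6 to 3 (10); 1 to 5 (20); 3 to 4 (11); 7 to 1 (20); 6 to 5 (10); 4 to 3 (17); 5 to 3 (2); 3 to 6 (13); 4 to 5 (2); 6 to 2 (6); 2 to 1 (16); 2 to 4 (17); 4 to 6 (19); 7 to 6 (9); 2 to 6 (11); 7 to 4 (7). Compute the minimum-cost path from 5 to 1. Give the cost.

A few of the 5→1 routes:
5 -> 3 -> 6 -> 2 -> 1: 2 + 13 + 6 + 16 = 37
5 -> 7 -> 1: 10 + 20 = 30
5 -> 7 -> 6 -> 2 -> 1: 10 + 9 + 6 + 16 = 41
Best route has total 30.

30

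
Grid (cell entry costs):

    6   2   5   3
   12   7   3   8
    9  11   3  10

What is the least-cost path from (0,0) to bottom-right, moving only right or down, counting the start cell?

Best path: [0,0] -> [0,1] -> [0,2] -> [1,2] -> [2,2] -> [2,3]
Cost: 6 + 2 + 5 + 3 + 3 + 10 = 29
For comparison, the top-then-right route costs 34.

29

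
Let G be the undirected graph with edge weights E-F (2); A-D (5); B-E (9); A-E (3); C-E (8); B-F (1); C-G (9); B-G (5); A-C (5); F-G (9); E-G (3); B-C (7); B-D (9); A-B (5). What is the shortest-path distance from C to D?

A few of the C→D routes:
C -> E -> A -> D: 8 + 3 + 5 = 16
C -> A -> D: 5 + 5 = 10
C -> B -> D: 7 + 9 = 16
Best route has total 10.

10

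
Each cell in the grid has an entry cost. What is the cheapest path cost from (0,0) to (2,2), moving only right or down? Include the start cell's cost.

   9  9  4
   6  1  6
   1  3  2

21

Path r0c0 → r1c0 → r1c1 → r2c1 → r2c2: 9 + 6 + 1 + 3 + 2 = 21.
For comparison, the top-then-right route costs 30.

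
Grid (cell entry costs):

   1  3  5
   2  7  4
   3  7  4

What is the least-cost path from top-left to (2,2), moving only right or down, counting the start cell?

Cheapest: (0,0) -> (0,1) -> (0,2) -> (1,2) -> (2,2)
  1 + 3 + 5 + 4 + 4 = 17

17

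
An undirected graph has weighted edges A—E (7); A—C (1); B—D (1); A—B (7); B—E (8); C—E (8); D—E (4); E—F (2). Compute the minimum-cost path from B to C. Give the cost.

8

A few of the B→C routes:
B -> D -> E -> C: 1 + 4 + 8 = 13
B -> D -> E -> A -> C: 1 + 4 + 7 + 1 = 13
B -> A -> C: 7 + 1 = 8
Shortest: 8.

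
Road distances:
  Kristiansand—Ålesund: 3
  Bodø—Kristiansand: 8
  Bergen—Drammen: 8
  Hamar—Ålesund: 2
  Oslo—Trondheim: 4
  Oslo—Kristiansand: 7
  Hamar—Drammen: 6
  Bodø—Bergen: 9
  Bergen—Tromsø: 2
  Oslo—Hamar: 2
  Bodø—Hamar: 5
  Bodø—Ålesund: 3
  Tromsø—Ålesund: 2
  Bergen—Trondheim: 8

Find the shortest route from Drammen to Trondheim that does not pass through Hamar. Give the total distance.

16

Checking several routes:
Drammen-Bergen-Trondheim: 8 + 8 = 16
Drammen-Bergen-Tromsø-Ålesund-Bodø-Kristiansand-Oslo-Trondheim: 8 + 2 + 2 + 3 + 8 + 7 + 4 = 34
Drammen-Bergen-Tromsø-Ålesund-Kristiansand-Oslo-Trondheim: 8 + 2 + 2 + 3 + 7 + 4 = 26
Best route has total 16.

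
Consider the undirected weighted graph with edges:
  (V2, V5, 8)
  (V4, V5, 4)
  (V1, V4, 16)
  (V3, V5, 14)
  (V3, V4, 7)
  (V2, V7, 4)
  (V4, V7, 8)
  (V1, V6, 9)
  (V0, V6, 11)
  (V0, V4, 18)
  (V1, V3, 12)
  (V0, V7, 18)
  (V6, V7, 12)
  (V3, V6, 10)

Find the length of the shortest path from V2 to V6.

16

Comparing a few candidate routes:
V2 → V7 → V4 → V3 → V6: 4 + 8 + 7 + 10 = 29
V2 → V5 → V4 → V3 → V6: 8 + 4 + 7 + 10 = 29
V2 → V7 → V6: 4 + 12 = 16
The minimum is 16.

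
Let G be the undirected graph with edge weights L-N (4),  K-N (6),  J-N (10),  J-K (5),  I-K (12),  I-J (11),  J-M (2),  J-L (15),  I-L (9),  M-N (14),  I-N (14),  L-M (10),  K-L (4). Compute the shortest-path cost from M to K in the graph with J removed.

Comparing a few candidate routes:
M - N - L - K: 14 + 4 + 4 = 22
M - N - K: 14 + 6 = 20
M - L - K: 10 + 4 = 14
M - L - I - K: 10 + 9 + 12 = 31
M - L - N - K: 10 + 4 + 6 = 20
Shortest: 14.

14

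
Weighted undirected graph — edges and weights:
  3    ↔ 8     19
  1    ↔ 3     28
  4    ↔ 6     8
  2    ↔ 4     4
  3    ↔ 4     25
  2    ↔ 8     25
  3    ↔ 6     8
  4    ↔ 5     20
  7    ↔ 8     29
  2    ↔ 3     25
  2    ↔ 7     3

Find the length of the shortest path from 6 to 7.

A few of the 6→7 routes:
6→4→2→7: 8 + 4 + 3 = 15
6→3→4→2→7: 8 + 25 + 4 + 3 = 40
6→3→2→7: 8 + 25 + 3 = 36
Best route has total 15.

15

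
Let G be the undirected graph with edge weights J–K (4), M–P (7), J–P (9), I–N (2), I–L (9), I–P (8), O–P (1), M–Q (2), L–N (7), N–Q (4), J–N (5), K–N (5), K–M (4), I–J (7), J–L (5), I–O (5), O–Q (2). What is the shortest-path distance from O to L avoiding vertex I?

Checking several routes:
O → Q → N → J → L: 2 + 4 + 5 + 5 = 16
O → P → J → L: 1 + 9 + 5 = 15
O → Q → N → L: 2 + 4 + 7 = 13
O → Q → M → K → J → L: 2 + 2 + 4 + 4 + 5 = 17
Best route has total 13.

13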